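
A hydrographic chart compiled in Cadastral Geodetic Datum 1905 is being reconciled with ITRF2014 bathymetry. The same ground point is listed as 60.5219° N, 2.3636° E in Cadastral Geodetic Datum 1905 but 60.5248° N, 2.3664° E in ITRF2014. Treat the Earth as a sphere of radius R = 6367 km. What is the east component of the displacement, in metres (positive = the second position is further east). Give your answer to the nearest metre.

Δφ = 60.5248° − 60.5219° = +0.0029°; Δλ = 2.3664° − 2.3636° = +0.0028°.
1° along a meridian = πR/180 = 111125 m.
ΔN = Δφ × 111125 = 322.3 m; ΔE = Δλ × 111125 × cos(60.5219°) = +0.0028 × 111125 × 0.492091 = 153.1 m.

ΔE = 153 m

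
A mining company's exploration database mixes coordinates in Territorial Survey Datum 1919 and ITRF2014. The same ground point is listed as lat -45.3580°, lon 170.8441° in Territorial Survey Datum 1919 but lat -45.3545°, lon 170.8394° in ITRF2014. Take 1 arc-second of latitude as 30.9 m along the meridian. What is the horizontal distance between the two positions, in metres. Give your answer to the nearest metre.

Δφ = -45.3545° − -45.3580° = +0.0035°; Δλ = 170.8394° − 170.8441° = -0.0047°.
1° of latitude = 3600 × 30.90 = 111240 m.
ΔN = Δφ × 111240 = 389.3 m; ΔE = Δλ × 111240 × cos(-45.3580°) = -0.0047 × 111240 × 0.702675 = -367.4 m.
Distance = √(ΔE² + ΔN²) = √((-367.4)² + 389.3²) = 535.3 m.

535 m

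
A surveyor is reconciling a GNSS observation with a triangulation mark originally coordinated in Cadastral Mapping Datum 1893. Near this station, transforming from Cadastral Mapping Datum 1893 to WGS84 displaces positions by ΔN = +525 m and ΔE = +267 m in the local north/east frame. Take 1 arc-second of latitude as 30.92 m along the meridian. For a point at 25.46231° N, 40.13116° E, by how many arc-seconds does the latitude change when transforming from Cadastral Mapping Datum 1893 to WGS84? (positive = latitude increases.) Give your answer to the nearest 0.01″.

1″ of latitude = 30.92 m, so Δφ = 525.0 / 30.92 = 16.979″.

Δφ = 16.98″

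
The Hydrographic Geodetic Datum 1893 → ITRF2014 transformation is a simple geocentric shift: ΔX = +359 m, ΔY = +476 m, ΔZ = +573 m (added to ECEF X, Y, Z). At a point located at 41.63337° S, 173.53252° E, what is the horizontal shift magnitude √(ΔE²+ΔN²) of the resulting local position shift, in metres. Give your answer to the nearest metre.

The local east axis at (φ, λ) is (−sin λ, cos λ, 0), so ΔE = −sin(173.53252°)·359 + cos(173.53252°)·476 = -513.41 m.
The local north axis is (−sin φ cos λ, −sin φ sin λ, cos φ), giving ΔN = -236.988 + 35.621 + 428.267 = 226.90 m.
Horizontal magnitude = √(ΔE² + ΔN²) = √((-513.41)² + 226.90²) = 561.31 m.

561 m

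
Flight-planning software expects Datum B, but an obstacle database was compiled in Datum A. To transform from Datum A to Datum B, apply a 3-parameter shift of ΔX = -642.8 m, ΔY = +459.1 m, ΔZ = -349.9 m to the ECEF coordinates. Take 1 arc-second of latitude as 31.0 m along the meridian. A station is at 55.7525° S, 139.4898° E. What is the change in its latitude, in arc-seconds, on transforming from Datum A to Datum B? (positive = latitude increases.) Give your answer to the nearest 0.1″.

Δφ = 14.6″

sin φ = -0.826614, cos φ = 0.562769, sin λ = 0.649583, cos λ = -0.760290.
North component: ΔN = −sin φ cos λ·ΔX − sin φ sin λ·ΔY + cos φ·ΔZ = −(-0.826614)(-0.760290)(-642.8) − (-0.826614)(0.649583)(459.1) + (0.562769)(-349.9) = 453.58 m.
1° of latitude spans 3600 × 31.00 = 111600 m, so Δφ = 453.58 / 111600 × 3600 = 14.632″.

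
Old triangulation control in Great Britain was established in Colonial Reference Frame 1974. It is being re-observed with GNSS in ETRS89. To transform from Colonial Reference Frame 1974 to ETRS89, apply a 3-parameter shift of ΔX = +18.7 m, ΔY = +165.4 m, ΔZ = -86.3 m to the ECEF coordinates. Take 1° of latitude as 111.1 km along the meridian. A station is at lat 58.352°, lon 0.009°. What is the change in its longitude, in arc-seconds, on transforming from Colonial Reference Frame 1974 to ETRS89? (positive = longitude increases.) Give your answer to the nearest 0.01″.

sin φ = 0.851288, cos φ = 0.524699, sin λ = 0.000157, cos λ = 1.000000.
East component: ΔE = −sin λ·ΔX + cos λ·ΔY = −(0.000157)(18.7) + (1.000000)(165.4) = 165.40 m.
1° of latitude spans 111100 m; at latitude φ, 1° of longitude spans that × cos φ = 58294.1 m, so Δλ = 165.40 / 58294.1 × 3600 = 10.214″.

Δλ = 10.21″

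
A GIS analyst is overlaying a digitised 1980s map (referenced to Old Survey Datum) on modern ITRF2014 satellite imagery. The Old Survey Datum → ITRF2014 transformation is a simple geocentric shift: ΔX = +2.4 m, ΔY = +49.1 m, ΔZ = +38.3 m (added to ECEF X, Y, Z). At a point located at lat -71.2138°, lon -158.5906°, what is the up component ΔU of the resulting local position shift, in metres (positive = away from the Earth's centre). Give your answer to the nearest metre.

ΔU = -43 m

The local up (radial) axis is (cos φ cos λ, cos φ sin λ, sin φ), giving ΔU = -0.720 − 5.772 − 36.260 = -42.75 m.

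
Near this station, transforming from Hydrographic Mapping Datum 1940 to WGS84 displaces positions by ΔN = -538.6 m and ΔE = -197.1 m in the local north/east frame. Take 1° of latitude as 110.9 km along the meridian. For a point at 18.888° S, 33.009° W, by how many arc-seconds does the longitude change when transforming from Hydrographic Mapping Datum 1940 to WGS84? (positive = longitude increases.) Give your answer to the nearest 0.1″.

At latitude -18.888°, cos φ = 0.946153.
1° of longitude at this latitude = 110.9 × cos φ = 104.93 km, so Δλ = -197.1 / 104928.4 = -0.0018784° = -6.762″.

Δλ = -6.8″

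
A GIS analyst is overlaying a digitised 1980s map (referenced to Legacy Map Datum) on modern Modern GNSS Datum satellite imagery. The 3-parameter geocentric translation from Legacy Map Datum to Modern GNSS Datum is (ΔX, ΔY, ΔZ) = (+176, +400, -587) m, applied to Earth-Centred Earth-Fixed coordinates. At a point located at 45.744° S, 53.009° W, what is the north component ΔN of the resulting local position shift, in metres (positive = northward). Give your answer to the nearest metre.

ΔN = -563 m

The local north axis is (−sin φ cos λ, −sin φ sin λ, cos φ), giving ΔN = 75.847 − 228.829 − 409.647 = -562.63 m.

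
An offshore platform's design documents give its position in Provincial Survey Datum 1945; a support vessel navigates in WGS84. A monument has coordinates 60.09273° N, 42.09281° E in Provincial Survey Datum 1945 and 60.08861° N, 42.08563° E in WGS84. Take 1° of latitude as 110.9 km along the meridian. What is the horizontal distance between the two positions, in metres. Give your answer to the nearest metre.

Δφ = 60.08861° − 60.09273° = -0.00412°; Δλ = 42.08563° − 42.09281° = -0.00718°.
ΔN = Δφ × 110900 = -456.9 m; ΔE = Δλ × 110900 × cos(60.09273°) = -0.00718 × 110900 × 0.498598 = -397.0 m.
Distance = √(ΔE² + ΔN²) = √((-397.0)² + (-456.9)²) = 605.3 m.

605 m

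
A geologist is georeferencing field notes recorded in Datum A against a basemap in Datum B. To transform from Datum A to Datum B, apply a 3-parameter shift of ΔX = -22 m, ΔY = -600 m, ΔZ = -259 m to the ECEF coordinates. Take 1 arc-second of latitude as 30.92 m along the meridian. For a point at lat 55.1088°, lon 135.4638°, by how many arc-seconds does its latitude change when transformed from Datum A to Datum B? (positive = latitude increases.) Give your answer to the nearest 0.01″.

Δφ = 5.96″

sin φ = 0.820240, cos φ = 0.572020, sin λ = 0.701360, cos λ = -0.712807.
North component: ΔN = −sin φ cos λ·ΔX − sin φ sin λ·ΔY + cos φ·ΔZ = −(0.820240)(-0.712807)(-22) − (0.820240)(0.701360)(-600) + (0.572020)(-259) = 184.15 m.
1° of latitude spans 3600 × 30.92 = 111312 m, so Δφ = 184.15 / 111312 × 3600 = 5.956″.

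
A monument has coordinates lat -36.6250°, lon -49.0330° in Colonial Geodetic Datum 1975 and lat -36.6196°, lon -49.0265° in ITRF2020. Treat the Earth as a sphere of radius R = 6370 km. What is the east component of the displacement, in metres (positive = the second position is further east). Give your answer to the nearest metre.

Δφ = -36.6196° − -36.6250° = +0.0054°; Δλ = -49.0265° − -49.0330° = +0.0065°.
1° along a meridian = πR/180 = 111177 m.
ΔN = Δφ × 111177 = 600.4 m; ΔE = Δλ × 111177 × cos(-36.6250°) = +0.0065 × 111177 × 0.802557 = 580.0 m.

ΔE = 580 m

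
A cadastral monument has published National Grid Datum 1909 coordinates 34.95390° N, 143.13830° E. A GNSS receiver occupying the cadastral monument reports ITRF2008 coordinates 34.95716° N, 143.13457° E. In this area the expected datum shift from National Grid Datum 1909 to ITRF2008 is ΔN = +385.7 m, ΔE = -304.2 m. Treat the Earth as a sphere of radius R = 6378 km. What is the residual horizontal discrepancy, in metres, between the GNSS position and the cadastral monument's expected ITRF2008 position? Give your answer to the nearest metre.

Observed coordinate differences: Δφ = +0.00326°, Δλ = -0.00373°.
Converting to metres (1° lat = 111317 m, cos φ = 0.819613): observed ΔN = 362.9 m, observed ΔE = -340.3 m.
Subtracting the expected shift leaves a residual of 362.9 − (385.7) = -22.8 m north and -340.3 − (-304.2) = -36.1 m east.
Residual distance = √((-22.8)² + (-36.1)²) = 42.7 m.

43 m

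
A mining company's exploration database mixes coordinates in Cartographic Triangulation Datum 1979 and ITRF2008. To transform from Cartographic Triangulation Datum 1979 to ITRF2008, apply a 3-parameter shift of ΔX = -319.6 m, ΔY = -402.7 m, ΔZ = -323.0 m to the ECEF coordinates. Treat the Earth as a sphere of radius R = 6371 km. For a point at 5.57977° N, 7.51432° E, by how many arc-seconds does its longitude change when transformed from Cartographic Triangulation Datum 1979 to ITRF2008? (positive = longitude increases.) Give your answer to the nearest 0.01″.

sin φ = 0.097231, cos φ = 0.995262, sin λ = 0.130774, cos λ = 0.991412.
East component: ΔE = −sin λ·ΔX + cos λ·ΔY = −(0.130774)(-319.6) + (0.991412)(-402.7) = -357.45 m.
1° of latitude spans πR/180 = 111195 m; at latitude φ, 1° of longitude spans that × cos φ = 110668.1 m, so Δλ = -357.45 / 110668.1 × 3600 = -11.628″.

Δλ = -11.63″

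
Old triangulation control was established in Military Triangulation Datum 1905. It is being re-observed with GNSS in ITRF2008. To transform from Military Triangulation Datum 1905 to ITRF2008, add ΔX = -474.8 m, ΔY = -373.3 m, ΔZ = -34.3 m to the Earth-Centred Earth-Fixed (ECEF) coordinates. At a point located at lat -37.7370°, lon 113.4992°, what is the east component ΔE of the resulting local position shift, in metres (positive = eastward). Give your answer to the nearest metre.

ΔE = 584 m

At φ = -37.7370°, λ = 113.4992°: sin φ = -0.612038, cos φ = 0.790828, sin λ = 0.917066, cos λ = -0.398736.
ΔE = −sin λ·ΔX + cos λ·ΔY = −(0.917066)·(-474.8) + (-0.398736)·(-373.3) = 584.27 m.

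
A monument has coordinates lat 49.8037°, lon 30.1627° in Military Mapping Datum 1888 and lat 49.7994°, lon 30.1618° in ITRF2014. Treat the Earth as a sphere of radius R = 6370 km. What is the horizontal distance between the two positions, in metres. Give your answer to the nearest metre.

482 m

Δφ = 49.7994° − 49.8037° = -0.0043°; Δλ = 30.1618° − 30.1627° = -0.0009°.
1° along a meridian = πR/180 = 111177 m.
ΔN = Δφ × 111177 = -478.1 m; ΔE = Δλ × 111177 × cos(49.8037°) = -0.0009 × 111177 × 0.645408 = -64.6 m.
Distance = √(ΔE² + ΔN²) = √((-64.6)² + (-478.1)²) = 482.4 m.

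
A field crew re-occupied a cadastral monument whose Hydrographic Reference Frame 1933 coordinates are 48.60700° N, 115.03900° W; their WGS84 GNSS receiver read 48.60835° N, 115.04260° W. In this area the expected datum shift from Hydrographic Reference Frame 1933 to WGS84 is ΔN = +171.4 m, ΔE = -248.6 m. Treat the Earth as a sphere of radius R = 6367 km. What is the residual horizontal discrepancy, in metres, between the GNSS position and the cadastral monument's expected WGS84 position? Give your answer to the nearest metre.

27 m

Observed coordinate differences: Δφ = +0.00135°, Δλ = -0.00360°.
Converting to metres (1° lat = 111125 m, cos φ = 0.661220): observed ΔN = 150.0 m, observed ΔE = -264.5 m.
Subtracting the expected shift leaves a residual of 150.0 − (171.4) = -21.4 m north and -264.5 − (-248.6) = -15.9 m east.
Residual distance = √((-21.4)² + (-15.9)²) = 26.7 m.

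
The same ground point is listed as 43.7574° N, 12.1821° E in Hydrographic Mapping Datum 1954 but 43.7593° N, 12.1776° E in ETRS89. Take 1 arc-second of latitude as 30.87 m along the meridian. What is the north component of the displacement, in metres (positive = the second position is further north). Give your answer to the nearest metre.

ΔN = 211 m

Δφ = 43.7593° − 43.7574° = +0.0019°; Δλ = 12.1776° − 12.1821° = -0.0045°.
1° of latitude = 3600 × 30.87 = 111132 m.
ΔN = Δφ × 111132 = 211.2 m; ΔE = Δλ × 111132 × cos(43.7574°) = -0.0045 × 111132 × 0.722275 = -361.2 m.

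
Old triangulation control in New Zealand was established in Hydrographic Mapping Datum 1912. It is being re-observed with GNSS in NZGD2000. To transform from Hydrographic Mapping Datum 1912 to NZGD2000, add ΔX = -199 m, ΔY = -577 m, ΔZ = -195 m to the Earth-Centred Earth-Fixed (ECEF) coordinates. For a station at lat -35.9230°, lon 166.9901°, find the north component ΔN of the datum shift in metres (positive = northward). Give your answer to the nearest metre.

ΔN = -120 m

At φ = -35.9230°, λ = 166.9901°: sin φ = -0.586697, cos φ = 0.809806, sin λ = 0.225119, cos λ = -0.974331.
ΔN = −sin φ cos λ·ΔX − sin φ sin λ·ΔY + cos φ·ΔZ = −(-0.586697)(-0.974331)(-199) − (-0.586697)(0.225119)(-577) + (0.809806)(-195) = -120.36 m.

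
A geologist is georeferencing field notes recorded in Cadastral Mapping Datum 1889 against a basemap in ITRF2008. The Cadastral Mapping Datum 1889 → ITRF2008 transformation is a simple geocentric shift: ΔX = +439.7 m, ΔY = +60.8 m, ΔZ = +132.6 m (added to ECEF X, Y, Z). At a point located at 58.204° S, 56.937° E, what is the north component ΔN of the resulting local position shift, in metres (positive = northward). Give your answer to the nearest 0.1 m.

ΔN = 317.1 m

At φ = -58.204°, λ = 56.937°: sin φ = -0.849929, cos φ = 0.526896, sin λ = 0.838071, cos λ = 0.545561.
ΔN = −sin φ cos λ·ΔX − sin φ sin λ·ΔY + cos φ·ΔZ = −(-0.849929)(0.545561)(439.7) − (-0.849929)(0.838071)(60.8) + (0.526896)(132.6) = 317.06 m.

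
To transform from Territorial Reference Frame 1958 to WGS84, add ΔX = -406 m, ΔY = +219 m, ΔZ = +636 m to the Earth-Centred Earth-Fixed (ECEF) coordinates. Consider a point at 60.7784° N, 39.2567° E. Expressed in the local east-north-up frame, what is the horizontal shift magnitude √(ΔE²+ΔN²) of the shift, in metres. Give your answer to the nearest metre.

At φ = 60.7784°, λ = 39.2567°: sin φ = 0.872738, cos φ = 0.488189, sin λ = 0.632796, cos λ = 0.774319.
ΔE = −sin λ·ΔX + cos λ·ΔY = −(0.632796)·(-406) + (0.774319)·(219) = 426.49 m.
ΔN = −sin φ cos λ·ΔX − sin φ sin λ·ΔY + cos φ·ΔZ = −(0.872738)(0.774319)(-406) − (0.872738)(0.632796)(219) + (0.488189)(636) = 463.91 m.
Horizontal magnitude = √(ΔE² + ΔN²) = √(426.49² + 463.91²) = 630.16 m.

630 m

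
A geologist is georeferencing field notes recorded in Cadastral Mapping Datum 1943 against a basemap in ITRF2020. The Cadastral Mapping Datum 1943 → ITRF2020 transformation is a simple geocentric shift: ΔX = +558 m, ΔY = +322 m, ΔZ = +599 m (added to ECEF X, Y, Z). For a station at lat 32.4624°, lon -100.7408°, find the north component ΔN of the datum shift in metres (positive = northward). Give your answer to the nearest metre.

The local north axis is (−sin φ cos λ, −sin φ sin λ, cos φ), giving ΔN = 55.817 + 169.804 + 505.403 = 731.02 m.

ΔN = 731 m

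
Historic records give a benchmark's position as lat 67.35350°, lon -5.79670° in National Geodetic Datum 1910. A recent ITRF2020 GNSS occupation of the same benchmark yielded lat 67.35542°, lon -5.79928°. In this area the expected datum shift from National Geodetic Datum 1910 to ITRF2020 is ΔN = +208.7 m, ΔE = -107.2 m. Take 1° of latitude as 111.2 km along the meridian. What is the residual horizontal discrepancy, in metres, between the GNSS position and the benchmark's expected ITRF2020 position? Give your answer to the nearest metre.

Observed coordinate differences: Δφ = +0.00192°, Δλ = -0.00258°.
Converting to metres (1° lat = 111200 m, cos φ = 0.385044): observed ΔN = 213.5 m, observed ΔE = -110.5 m.
Subtracting the expected shift leaves a residual of 213.5 − (208.7) = 4.8 m north and -110.5 − (-107.2) = -3.3 m east.
Residual distance = √(4.8² + (-3.3)²) = 5.8 m.

6 m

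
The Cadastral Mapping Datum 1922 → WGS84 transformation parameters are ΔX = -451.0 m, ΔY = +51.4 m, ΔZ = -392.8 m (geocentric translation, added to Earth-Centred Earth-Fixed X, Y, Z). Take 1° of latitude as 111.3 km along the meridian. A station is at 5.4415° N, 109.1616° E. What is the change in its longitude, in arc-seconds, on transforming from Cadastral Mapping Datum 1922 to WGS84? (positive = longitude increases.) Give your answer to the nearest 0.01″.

sin φ = 0.094829, cos φ = 0.995494, sin λ = 0.944597, cos λ = -0.328234.
East component: ΔE = −sin λ·ΔX + cos λ·ΔY = −(0.944597)(-451.0) + (-0.328234)(51.4) = 409.14 m.
1° of latitude spans 111300 m; at latitude φ, 1° of longitude spans that × cos φ = 110798.4 m, so Δλ = 409.14 / 110798.4 × 3600 = 13.294″.

Δλ = 13.29″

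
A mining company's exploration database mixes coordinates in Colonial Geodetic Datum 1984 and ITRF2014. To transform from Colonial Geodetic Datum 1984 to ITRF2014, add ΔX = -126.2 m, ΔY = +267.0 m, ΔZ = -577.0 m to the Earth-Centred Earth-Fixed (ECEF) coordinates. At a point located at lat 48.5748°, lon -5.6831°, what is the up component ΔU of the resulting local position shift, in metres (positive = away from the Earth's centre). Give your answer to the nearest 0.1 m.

ΔU = -533.2 m

At φ = 48.5748°, λ = -5.6831°: sin φ = 0.749820, cos φ = 0.661642, sin λ = -0.099026, cos λ = 0.995085.
ΔU = cos φ cos λ·ΔX + cos φ sin λ·ΔY + sin φ·ΔZ = (0.661642)(0.995085)(-126.2) + (0.661642)(-0.099026)(267.0) + (0.749820)(-577.0) = -533.23 m.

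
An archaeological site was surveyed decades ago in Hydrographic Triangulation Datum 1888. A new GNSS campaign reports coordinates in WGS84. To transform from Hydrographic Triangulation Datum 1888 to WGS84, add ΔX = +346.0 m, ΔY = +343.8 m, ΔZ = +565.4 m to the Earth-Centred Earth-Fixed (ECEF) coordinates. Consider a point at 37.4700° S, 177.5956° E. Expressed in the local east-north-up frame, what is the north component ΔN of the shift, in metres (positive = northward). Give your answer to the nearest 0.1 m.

ΔN = 247.2 m

At φ = -37.4700°, λ = 177.5956°: sin φ = -0.608346, cos φ = 0.793672, sin λ = 0.041952, cos λ = -0.999120.
ΔN = −sin φ cos λ·ΔX − sin φ sin λ·ΔY + cos φ·ΔZ = −(-0.608346)(-0.999120)(346.0) − (-0.608346)(0.041952)(343.8) + (0.793672)(565.4) = 247.21 m.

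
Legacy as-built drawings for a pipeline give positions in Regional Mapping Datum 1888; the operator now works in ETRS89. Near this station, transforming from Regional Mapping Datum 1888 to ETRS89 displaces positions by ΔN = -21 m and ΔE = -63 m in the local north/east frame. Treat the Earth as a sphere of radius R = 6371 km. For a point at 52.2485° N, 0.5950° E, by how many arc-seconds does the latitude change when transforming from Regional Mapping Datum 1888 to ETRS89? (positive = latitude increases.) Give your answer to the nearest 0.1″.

On a sphere of radius R, 1 rad of latitude = R, so Δφ = ΔN / R = -21.0 / 6371000 = -3.2962e-06 rad = -0.680″.

Δφ = -0.7″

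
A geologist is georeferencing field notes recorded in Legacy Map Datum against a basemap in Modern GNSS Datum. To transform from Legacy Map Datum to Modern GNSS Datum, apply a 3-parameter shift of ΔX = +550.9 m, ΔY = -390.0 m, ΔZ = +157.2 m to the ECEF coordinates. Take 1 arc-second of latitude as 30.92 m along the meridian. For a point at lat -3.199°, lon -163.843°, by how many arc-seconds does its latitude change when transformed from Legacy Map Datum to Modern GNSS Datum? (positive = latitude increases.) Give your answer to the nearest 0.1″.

sin φ = -0.055804, cos φ = 0.998442, sin λ = -0.278270, cos λ = -0.960503.
North component: ΔN = −sin φ cos λ·ΔX − sin φ sin λ·ΔY + cos φ·ΔZ = −(-0.055804)(-0.960503)(550.9) − (-0.055804)(-0.278270)(-390.0) + (0.998442)(157.2) = 133.48 m.
1° of latitude spans 3600 × 30.92 = 111312 m, so Δφ = 133.48 / 111312 × 3600 = 4.317″.

Δφ = 4.3″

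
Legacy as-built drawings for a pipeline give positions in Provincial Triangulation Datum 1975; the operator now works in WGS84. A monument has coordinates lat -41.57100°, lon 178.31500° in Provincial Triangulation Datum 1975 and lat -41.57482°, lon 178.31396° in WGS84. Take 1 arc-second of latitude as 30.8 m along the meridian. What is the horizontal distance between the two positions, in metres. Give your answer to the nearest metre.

432 m

Δφ = -41.57482° − -41.57100° = -0.00382°; Δλ = 178.31396° − 178.31500° = -0.00104°.
1° of latitude = 3600 × 30.80 = 110880 m.
ΔN = Δφ × 110880 = -423.6 m; ΔE = Δλ × 110880 × cos(-41.57100°) = -0.00104 × 110880 × 0.748134 = -86.3 m.
Distance = √(ΔE² + ΔN²) = √((-86.3)² + (-423.6)²) = 432.3 m.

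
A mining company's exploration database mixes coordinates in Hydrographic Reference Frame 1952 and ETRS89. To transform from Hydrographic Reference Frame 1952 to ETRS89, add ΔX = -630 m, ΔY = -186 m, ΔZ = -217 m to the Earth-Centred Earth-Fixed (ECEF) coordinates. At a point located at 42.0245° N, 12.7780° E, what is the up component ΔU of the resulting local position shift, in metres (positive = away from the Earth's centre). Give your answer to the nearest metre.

ΔU = -632 m

The local up (radial) axis is (cos φ cos λ, cos φ sin λ, sin φ), giving ΔU = -456.411 − 30.560 − 145.270 = -632.24 m.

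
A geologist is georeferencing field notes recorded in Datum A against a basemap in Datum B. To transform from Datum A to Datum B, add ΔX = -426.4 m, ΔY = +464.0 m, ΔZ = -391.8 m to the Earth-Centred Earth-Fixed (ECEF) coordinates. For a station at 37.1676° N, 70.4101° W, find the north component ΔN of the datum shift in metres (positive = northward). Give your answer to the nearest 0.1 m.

ΔN = 38.3 m

At φ = 37.1676°, λ = -70.4101°: sin φ = 0.604149, cos φ = 0.796872, sin λ = -0.942117, cos λ = 0.335286.
ΔN = −sin φ cos λ·ΔX − sin φ sin λ·ΔY + cos φ·ΔZ = −(0.604149)(0.335286)(-426.4) − (0.604149)(-0.942117)(464.0) + (0.796872)(-391.8) = 38.26 m.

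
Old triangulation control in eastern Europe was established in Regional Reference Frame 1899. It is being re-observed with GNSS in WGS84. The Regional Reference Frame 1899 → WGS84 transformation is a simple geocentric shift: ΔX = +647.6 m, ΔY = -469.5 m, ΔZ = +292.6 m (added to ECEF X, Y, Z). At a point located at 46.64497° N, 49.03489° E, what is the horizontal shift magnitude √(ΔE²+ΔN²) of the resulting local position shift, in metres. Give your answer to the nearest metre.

The local east axis at (φ, λ) is (−sin λ, cos λ, 0), so ΔE = −sin(49.03489°)·647.6 + cos(49.03489°)·(-469.5) = -796.81 m.
The local north axis is (−sin φ cos λ, −sin φ sin λ, cos φ), giving ΔN = -308.708 + 257.779 + 200.875 = 149.95 m.
Horizontal magnitude = √(ΔE² + ΔN²) = √((-796.81)² + 149.95²) = 810.80 m.

811 m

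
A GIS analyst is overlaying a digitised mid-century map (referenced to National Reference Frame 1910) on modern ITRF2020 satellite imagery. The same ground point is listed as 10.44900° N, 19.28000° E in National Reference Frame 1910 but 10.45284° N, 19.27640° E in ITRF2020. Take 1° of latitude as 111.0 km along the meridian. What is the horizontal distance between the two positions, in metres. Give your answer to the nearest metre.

580 m

Δφ = 10.45284° − 10.44900° = +0.00384°; Δλ = 19.27640° − 19.28000° = -0.00360°.
ΔN = Δφ × 111000 = 426.2 m; ΔE = Δλ × 111000 × cos(10.44900°) = -0.00360 × 111000 × 0.983417 = -393.0 m.
Distance = √(ΔE² + ΔN²) = √((-393.0)² + 426.2²) = 579.7 m.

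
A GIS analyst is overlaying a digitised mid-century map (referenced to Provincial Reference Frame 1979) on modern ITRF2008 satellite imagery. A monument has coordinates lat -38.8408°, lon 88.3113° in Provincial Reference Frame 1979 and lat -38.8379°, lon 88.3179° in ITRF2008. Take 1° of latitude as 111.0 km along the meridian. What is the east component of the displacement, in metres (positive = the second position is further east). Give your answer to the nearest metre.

ΔE = 571 m

Δφ = -38.8379° − -38.8408° = +0.0029°; Δλ = 88.3179° − 88.3113° = +0.0066°.
ΔN = Δφ × 111000 = 321.9 m; ΔE = Δλ × 111000 × cos(-38.8408°) = +0.0066 × 111000 × 0.778892 = 570.6 m.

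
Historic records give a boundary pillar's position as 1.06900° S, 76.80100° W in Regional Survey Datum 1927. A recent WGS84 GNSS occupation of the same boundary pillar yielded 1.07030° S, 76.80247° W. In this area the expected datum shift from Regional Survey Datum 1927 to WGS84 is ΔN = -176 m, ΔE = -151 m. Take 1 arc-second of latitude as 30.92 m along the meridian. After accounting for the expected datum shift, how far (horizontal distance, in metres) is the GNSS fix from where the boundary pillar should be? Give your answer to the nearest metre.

34 m

Observed coordinate differences: Δφ = -0.00130°, Δλ = -0.00147°.
Converting to metres (1° lat = 111312 m, cos φ = 0.999826): observed ΔN = -144.7 m, observed ΔE = -163.6 m.
Subtracting the expected shift leaves a residual of -144.7 − (-176) = 31.3 m north and -163.6 − (-151) = -12.6 m east.
Residual distance = √(31.3² + (-12.6)²) = 33.7 m.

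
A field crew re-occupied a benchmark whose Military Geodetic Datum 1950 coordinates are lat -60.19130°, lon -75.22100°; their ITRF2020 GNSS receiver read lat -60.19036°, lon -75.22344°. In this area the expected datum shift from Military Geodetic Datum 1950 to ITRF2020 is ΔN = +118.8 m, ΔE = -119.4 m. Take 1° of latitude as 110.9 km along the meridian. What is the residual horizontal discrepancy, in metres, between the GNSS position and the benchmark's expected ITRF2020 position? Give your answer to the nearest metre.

Observed coordinate differences: Δφ = +0.00094°, Δλ = -0.00244°.
Converting to metres (1° lat = 110900 m, cos φ = 0.497106): observed ΔN = 104.2 m, observed ΔE = -134.5 m.
Subtracting the expected shift leaves a residual of 104.2 − (118.8) = -14.6 m north and -134.5 − (-119.4) = -15.1 m east.
Residual distance = √((-14.6)² + (-15.1)²) = 21.0 m.

21 m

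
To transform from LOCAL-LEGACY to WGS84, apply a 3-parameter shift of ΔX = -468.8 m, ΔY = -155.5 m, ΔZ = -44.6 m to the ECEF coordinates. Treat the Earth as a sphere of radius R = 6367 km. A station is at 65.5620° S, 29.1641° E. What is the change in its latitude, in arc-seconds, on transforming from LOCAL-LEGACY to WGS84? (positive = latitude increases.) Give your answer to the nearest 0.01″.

Δφ = -14.91″

sin φ = -0.910409, cos φ = 0.413708, sin λ = 0.487313, cos λ = 0.873228.
North component: ΔN = −sin φ cos λ·ΔX − sin φ sin λ·ΔY + cos φ·ΔZ = −(-0.910409)(0.873228)(-468.8) − (-0.910409)(0.487313)(-155.5) + (0.413708)(-44.6) = -460.13 m.
1° of latitude spans πR/180 = 111125 m, so Δφ = -460.13 / 111125 × 3600 = -14.906″.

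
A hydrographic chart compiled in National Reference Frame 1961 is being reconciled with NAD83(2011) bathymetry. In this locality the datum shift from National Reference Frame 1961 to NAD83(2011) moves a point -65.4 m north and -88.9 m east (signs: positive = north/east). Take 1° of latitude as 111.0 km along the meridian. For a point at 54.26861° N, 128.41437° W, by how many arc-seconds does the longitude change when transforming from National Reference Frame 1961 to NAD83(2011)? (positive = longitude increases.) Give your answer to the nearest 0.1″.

Δλ = -4.9″

At latitude 54.26861°, cos φ = 0.583986.
1° of longitude at this latitude = 111.0 × cos φ = 64.82 km, so Δλ = -88.9 / 64822.4 = -0.0013714° = -4.937″.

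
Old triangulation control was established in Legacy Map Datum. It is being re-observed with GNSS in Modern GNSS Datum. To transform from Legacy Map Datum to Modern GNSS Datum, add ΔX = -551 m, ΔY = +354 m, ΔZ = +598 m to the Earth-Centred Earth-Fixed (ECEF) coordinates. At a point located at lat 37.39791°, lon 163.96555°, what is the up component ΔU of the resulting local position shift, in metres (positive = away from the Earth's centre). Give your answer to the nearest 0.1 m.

At φ = 37.39791°, λ = 163.96555°: sin φ = 0.607347, cos φ = 0.794437, sin λ = 0.276215, cos λ = -0.961096.
ΔU = cos φ cos λ·ΔX + cos φ sin λ·ΔY + sin φ·ΔZ = (0.794437)(-0.961096)(-551) + (0.794437)(0.276215)(354) + (0.607347)(598) = 861.58 m.

ΔU = 861.6 m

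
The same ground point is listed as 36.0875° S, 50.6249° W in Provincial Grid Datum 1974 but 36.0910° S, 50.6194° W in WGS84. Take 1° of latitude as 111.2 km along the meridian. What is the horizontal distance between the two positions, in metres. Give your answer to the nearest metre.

Δφ = -36.0910° − -36.0875° = -0.0035°; Δλ = -50.6194° − -50.6249° = +0.0055°.
ΔN = Δφ × 111200 = -389.2 m; ΔE = Δλ × 111200 × cos(-36.0875°) = +0.0055 × 111200 × 0.808118 = 494.2 m.
Distance = √(ΔE² + ΔN²) = √(494.2² + (-389.2)²) = 629.1 m.

629 m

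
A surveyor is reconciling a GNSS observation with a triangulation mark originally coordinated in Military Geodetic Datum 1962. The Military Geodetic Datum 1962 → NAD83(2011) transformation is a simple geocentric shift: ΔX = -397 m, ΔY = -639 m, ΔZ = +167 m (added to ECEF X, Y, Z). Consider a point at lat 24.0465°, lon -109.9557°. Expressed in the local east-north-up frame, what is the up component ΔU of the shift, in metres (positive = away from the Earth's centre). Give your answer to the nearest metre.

The local up (radial) axis is (cos φ cos λ, cos φ sin λ, sin φ), giving ΔU = 123.735 + 548.507 + 68.049 = 740.29 m.

ΔU = 740 m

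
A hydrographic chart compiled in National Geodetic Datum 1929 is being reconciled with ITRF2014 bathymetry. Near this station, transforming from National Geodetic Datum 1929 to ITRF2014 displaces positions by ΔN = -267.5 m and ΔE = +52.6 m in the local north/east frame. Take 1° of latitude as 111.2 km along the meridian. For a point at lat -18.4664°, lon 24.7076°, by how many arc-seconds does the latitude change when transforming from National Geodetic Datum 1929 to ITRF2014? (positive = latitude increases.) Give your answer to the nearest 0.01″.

Δφ = -8.66″

1° of latitude = 111.2 km, so Δφ = -267.5 / 111200 = -0.0024056° = -8.660″.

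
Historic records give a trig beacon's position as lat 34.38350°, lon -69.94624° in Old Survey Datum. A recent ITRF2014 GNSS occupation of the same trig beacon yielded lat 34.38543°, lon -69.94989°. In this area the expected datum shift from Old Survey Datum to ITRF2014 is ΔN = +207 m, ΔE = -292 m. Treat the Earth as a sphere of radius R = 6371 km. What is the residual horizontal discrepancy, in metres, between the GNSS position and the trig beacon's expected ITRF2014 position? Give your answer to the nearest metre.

Observed coordinate differences: Δφ = +0.00193°, Δλ = -0.00365°.
Converting to metres (1° lat = 111195 m, cos φ = 0.825276): observed ΔN = 214.6 m, observed ΔE = -334.9 m.
Subtracting the expected shift leaves a residual of 214.6 − (207) = 7.6 m north and -334.9 − (-292) = -42.9 m east.
Residual distance = √(7.6² + (-42.9)²) = 43.6 m.

44 m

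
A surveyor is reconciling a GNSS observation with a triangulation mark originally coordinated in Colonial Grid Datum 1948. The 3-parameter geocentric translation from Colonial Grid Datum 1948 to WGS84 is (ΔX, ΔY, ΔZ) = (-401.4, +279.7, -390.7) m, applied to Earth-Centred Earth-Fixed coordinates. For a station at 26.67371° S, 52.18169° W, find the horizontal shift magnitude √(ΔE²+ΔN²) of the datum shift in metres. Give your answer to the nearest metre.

The local east axis at (φ, λ) is (−sin λ, cos λ, 0), so ΔE = −sin(-52.18169°)·(-401.4) + cos(-52.18169°)·279.7 = -145.59 m.
The local north axis is (−sin φ cos λ, −sin φ sin λ, cos φ), giving ΔN = -110.486 − 99.187 − 349.121 = -558.79 m.
Horizontal magnitude = √(ΔE² + ΔN²) = √((-145.59)² + (-558.79)²) = 577.45 m.

577 m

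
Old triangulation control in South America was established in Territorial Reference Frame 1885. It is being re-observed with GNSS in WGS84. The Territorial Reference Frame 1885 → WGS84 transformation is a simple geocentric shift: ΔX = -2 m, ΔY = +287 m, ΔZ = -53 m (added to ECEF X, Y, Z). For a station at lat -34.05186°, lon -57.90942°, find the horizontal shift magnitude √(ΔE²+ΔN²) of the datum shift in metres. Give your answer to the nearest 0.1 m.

235.3 m

At φ = -34.05186°, λ = -57.90942°: sin φ = -0.559943, cos φ = 0.828531, sin λ = -0.847209, cos λ = 0.531259.
ΔE = −sin λ·ΔX + cos λ·ΔY = −(-0.847209)·(-2) + (0.531259)·(287) = 150.78 m.
ΔN = −sin φ cos λ·ΔX − sin φ sin λ·ΔY + cos φ·ΔZ = −(-0.559943)(0.531259)(-2) − (-0.559943)(-0.847209)(287) + (0.828531)(-53) = -180.66 m.
Horizontal magnitude = √(ΔE² + ΔN²) = √(150.78² + (-180.66)²) = 235.31 m.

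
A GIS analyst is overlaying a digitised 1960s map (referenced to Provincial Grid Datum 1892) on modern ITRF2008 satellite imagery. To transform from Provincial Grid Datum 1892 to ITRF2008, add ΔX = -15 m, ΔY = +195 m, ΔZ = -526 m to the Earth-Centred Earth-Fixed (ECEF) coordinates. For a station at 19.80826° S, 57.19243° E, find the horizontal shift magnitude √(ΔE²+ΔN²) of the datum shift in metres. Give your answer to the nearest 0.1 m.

The local east axis at (φ, λ) is (−sin λ, cos λ, 0), so ΔE = −sin(57.19243°)·(-15) + cos(57.19243°)·195 = 118.26 m.
The local north axis is (−sin φ cos λ, −sin φ sin λ, cos φ), giving ΔN = -2.754 + 55.540 − 494.878 = -442.09 m.
Horizontal magnitude = √(ΔE² + ΔN²) = √(118.26² + (-442.09)²) = 457.64 m.

457.6 m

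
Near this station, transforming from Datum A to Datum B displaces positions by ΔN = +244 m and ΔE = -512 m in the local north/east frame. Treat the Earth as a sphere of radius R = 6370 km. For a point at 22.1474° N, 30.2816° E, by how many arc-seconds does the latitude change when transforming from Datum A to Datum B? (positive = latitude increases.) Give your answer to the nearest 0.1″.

On a sphere of radius R, 1 rad of latitude = R, so Δφ = ΔN / R = 244.0 / 6370000 = 3.8305e-05 rad = 7.901″.

Δφ = 7.9″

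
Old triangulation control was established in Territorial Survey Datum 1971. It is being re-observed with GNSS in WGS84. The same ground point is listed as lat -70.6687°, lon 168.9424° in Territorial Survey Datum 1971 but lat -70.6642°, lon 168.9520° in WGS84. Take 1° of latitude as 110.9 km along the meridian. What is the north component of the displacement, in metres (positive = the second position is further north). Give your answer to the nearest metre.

ΔN = 499 m

Δφ = -70.6642° − -70.6687° = +0.0045°; Δλ = 168.9520° − 168.9424° = +0.0096°.
ΔN = Δφ × 110900 = 499.1 m; ΔE = Δλ × 110900 × cos(-70.6687°) = +0.0096 × 110900 × 0.331030 = 352.4 m.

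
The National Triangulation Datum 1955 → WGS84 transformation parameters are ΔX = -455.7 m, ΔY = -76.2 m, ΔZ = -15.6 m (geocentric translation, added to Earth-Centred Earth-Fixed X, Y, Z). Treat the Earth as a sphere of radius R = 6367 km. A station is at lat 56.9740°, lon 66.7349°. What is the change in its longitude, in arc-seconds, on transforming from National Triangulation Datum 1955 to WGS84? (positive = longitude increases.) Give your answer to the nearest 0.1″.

sin φ = 0.838423, cos φ = 0.545020, sin λ = 0.918687, cos λ = 0.394986.
East component: ΔE = −sin λ·ΔX + cos λ·ΔY = −(0.918687)(-455.7) + (0.394986)(-76.2) = 388.55 m.
1° of latitude spans πR/180 = 111125 m; at latitude φ, 1° of longitude spans that × cos φ = 60565.4 m, so Δλ = 388.55 / 60565.4 × 3600 = 23.095″.

Δλ = 23.1″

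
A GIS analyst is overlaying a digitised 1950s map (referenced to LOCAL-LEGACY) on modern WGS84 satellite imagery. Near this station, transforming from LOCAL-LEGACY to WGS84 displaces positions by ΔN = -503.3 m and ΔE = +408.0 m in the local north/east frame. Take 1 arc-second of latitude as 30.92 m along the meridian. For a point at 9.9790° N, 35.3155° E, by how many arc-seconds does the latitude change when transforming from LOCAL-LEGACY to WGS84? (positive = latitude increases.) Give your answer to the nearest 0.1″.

1″ of latitude = 30.92 m, so Δφ = -503.3 / 30.92 = -16.277″.

Δφ = -16.3″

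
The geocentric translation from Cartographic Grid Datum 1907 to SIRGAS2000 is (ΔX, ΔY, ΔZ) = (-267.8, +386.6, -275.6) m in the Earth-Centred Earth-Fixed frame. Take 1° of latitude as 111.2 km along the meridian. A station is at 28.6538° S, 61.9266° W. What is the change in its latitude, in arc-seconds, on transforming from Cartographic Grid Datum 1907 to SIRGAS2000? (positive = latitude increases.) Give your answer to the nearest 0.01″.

Δφ = -15.08″

sin φ = -0.479516, cos φ = 0.877533, sin λ = -0.882345, cos λ = 0.470602.
North component: ΔN = −sin φ cos λ·ΔX − sin φ sin λ·ΔY + cos φ·ΔZ = −(-0.479516)(0.470602)(-267.8) − (-0.479516)(-0.882345)(386.6) + (0.877533)(-275.6) = -465.85 m.
1° of latitude spans 111200 m, so Δφ = -465.85 / 111200 × 3600 = -15.081″.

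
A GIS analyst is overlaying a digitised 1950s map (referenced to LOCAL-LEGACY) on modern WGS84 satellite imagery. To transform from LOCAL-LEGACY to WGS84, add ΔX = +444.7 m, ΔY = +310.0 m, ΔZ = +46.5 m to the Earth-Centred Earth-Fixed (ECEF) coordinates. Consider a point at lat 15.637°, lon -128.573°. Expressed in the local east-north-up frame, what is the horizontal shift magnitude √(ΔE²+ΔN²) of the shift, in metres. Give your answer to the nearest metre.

At φ = 15.637°, λ = -128.573°: sin φ = 0.269542, cos φ = 0.962989, sin λ = -0.781814, cos λ = -0.623511.
ΔE = −sin λ·ΔX + cos λ·ΔY = −(-0.781814)·(444.7) + (-0.623511)·(310.0) = 154.38 m.
ΔN = −sin φ cos λ·ΔX − sin φ sin λ·ΔY + cos φ·ΔZ = −(0.269542)(-0.623511)(444.7) − (0.269542)(-0.781814)(310.0) + (0.962989)(46.5) = 184.84 m.
Horizontal magnitude = √(ΔE² + ΔN²) = √(154.38² + 184.84²) = 240.84 m.

241 m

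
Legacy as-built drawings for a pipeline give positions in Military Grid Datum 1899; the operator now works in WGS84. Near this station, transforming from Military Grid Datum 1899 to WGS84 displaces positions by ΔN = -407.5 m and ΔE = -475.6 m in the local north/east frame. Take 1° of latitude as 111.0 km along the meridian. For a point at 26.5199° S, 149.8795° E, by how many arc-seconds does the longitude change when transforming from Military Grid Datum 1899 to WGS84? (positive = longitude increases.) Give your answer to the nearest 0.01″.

At latitude -26.5199°, cos φ = 0.894779.
1° of longitude at this latitude = 111.0 × cos φ = 99.32 km, so Δλ = -475.6 / 99320.5 = -0.0047885° = -17.239″.

Δλ = -17.24″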